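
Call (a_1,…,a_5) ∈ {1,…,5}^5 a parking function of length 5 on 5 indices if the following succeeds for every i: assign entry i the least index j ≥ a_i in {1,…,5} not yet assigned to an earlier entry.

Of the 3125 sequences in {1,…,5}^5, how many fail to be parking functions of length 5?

Count = (5−5+1)·(5+1)^(5−1) = 1 · 1296 = 1296 (Konheim–Weiss)
Check (3,3,4,5,5) → sorted (3,3,4,5,5): b_1=3>1, not a PF.
So 3125 − 1296 = 1829 fail.

1829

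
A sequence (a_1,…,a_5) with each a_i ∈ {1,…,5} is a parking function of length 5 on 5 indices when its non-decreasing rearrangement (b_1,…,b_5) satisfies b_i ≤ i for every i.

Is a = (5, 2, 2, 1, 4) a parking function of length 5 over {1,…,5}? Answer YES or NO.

YES

Rearranged: b = (1, 2, 2, 4, 5).
  b_1=1 ≤ 1
  b_2=2 ≤ 2
  b_3=2 ≤ 3
  b_4=4 ≤ 4
  b_5=5 ≤ 5
All bounds hold ⇒ YES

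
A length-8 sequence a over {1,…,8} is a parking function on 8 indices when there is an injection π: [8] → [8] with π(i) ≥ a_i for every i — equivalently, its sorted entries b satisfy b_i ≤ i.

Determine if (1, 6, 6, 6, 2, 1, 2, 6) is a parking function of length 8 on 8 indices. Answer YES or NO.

Rearranged: b = (1, 1, 2, 2, 6, 6, 6, 6).
  b_1=1 ≤ 1
  b_2=1 ≤ 2
  b_3=2 ≤ 3
  b_4=2 ≤ 4
  b_5=6 > 5
  fails at i=5 ⇒ NO

NO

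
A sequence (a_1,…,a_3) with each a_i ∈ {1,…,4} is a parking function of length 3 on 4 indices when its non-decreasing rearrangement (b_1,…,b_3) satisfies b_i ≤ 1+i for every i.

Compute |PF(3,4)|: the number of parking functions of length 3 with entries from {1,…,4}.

Count = (4−3+1)·(4+1)^(3−1) = 2 · 25 = 50 (Konheim–Weiss)
Check (2,1,1) → sorted (1,1,2): b_i ≤ 1+i ∀i, a PF.

50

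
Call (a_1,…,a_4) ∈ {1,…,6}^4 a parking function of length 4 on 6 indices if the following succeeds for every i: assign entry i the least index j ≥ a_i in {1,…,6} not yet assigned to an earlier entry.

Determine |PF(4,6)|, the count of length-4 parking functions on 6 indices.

1029

#PF = (6−4+1)·(6+1)^(4−1) = 3·343 = 1029 (Pollak)
One tuple (5,3,1,1) → sorted (1,1,3,5): b_i ≤ 2+i ∀i, a PF.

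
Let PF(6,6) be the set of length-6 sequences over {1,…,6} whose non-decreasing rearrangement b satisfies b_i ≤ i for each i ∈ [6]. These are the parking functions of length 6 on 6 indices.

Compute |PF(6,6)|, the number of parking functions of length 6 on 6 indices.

#PF = (6−6+1)·(6+1)^(6−1) = 1×16807 = 16807 [KW]
Check (5,4,1,1,4,1) → sorted (1,1,1,4,4,5): b_i ≤ i ∀i, a PF.

16807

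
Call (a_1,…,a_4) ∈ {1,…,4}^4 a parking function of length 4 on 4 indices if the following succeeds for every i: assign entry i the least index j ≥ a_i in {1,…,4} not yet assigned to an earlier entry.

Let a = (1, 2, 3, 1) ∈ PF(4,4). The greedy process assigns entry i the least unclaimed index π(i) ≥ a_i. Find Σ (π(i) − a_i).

3

Σπ(i) = 1+…+4 = 10; Σa = 1+2+3+1 = 7; disp = 10−7 = 3.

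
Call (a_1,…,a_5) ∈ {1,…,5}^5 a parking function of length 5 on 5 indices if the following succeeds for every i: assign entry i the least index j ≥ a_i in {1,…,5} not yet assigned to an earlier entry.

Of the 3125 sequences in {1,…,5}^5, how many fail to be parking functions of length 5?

#PF = (5−5+1)·(5+1)^(5−1) = 1 · 1296 = 1296
One tuple (1,1,5,1,5) → sorted (1,1,1,5,5): b_4=5>4, not a PF.
So 3125 − 1296 = 1829 fail.

1829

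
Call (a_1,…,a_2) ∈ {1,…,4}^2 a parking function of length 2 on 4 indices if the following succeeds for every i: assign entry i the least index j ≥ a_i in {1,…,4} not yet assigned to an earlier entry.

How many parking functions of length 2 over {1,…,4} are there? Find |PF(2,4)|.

Count = (4+1−2)·(4+1)^{2−1} = 3 · 5 = 15 (Pollak)
Example (3,2) → sorted (2,3): b_i ≤ 2+i ∀i, a PF.

15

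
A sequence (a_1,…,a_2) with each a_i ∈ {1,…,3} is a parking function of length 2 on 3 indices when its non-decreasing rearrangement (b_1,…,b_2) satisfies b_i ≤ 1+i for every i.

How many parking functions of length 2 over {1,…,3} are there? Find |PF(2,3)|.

8

|PF(2,3)| = 2·4^1 = 2·4 = 8 (Konheim–Weiss)
One tuple (1,1) → sorted (1,1): b_i ≤ 1+i ∀i, a PF.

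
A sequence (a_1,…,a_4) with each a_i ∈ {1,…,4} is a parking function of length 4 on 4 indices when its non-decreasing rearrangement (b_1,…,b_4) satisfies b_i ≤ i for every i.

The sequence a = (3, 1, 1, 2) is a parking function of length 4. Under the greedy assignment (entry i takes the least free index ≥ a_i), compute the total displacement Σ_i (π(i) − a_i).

3

Σπ(i) = 1+…+4 = 10; Σa = 3+1+1+2 = 7; disp = 10−7 = 3.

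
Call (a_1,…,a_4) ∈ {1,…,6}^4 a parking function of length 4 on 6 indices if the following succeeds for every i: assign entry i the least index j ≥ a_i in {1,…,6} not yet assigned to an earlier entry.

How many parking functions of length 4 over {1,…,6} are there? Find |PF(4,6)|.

1029

|PF(4,6)| = (7−4)·7^(4−1) = 3 · 343 = 1029 (Konheim–Weiss)
One tuple (4,4,1,6) → sorted (1,4,4,6): b_i ≤ 2+i ∀i, a PF.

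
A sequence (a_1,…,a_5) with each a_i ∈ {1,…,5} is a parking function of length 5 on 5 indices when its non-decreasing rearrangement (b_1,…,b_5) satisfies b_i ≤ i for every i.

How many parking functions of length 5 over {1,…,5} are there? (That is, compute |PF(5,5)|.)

1296

#PF = (5−5+1)·(5+1)^(5−1) = 1 · 1296 = 1296 (Pollak)
Example (1,1,3,1,3) → sorted (1,1,1,3,3): b_i ≤ i ∀i, a PF.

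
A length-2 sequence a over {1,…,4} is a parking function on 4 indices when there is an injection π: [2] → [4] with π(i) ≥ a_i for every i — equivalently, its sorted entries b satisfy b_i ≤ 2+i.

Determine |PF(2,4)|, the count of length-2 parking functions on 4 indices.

15

Count = (5−2)·5^(2−1) = 3×5 = 15
One tuple (3,1) → sorted (1,3): b_i ≤ 2+i ∀i, a PF.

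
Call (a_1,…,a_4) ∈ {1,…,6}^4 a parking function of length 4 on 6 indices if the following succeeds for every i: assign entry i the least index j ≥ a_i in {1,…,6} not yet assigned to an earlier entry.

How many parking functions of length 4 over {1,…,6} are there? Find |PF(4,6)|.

1029

#PF = 3·7^3 = 3·343 = 1029 (Konheim–Weiss)
Check (6,3,5,2) → sorted (2,3,5,6): b_i ≤ 2+i ∀i, a PF.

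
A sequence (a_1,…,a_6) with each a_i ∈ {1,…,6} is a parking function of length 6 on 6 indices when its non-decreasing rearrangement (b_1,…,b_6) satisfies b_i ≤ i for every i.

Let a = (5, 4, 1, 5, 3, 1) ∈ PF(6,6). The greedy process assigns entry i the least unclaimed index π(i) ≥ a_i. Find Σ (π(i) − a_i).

Σπ(i) = 1+…+6 = 21; Σa = 5+4+1+5+3+1 = 19; disp = 21−19 = 2.

2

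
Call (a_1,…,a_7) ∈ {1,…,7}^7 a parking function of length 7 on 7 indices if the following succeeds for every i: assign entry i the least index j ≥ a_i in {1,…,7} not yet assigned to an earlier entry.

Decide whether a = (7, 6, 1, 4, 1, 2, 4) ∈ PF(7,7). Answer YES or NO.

Rearranged: b = (1, 1, 2, 4, 4, 6, 7).
  b_1=1 ≤ 1
  b_2=1 ≤ 2
  b_3=2 ≤ 3
  b_4=4 ≤ 4
  b_5=4 ≤ 5
  b_6=6 ≤ 6
  b_7=7 ≤ 7
All bounds hold ⇒ YES

YES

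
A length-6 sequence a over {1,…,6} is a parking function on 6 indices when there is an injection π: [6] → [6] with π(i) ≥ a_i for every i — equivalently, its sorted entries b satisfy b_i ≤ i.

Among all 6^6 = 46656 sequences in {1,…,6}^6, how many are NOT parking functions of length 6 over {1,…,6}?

29849

|PF| = (7−6)·7^(6−1) = 1·16807 = 16807 [KW]
Example (4,5,3,5,1,4) → sorted (1,3,4,4,5,5): b_2=3>2, not a PF.
So 46656 − 16807 = 29849 fail.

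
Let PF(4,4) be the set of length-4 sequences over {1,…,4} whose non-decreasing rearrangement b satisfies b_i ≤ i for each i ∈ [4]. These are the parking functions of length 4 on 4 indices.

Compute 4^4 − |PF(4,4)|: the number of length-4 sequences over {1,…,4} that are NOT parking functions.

131

|PF(4,4)| = (4−4+1)·(4+1)^(4−1) = 1·125 = 125 (Konheim–Weiss)
Check (4,3,3,2) → sorted (2,3,3,4): b_1=2>1, not a PF.
So 256 − 125 = 131 fail.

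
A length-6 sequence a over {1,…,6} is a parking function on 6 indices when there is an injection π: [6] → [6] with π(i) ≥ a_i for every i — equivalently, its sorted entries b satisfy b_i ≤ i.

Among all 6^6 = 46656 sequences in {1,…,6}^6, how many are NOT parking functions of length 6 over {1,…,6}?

29849

#PF = (6+1−6)·(6+1)^{6−1} = 1·16807 = 16807 (Konheim–Weiss)
Check (3,6,1,6,6,6) → sorted (1,3,6,6,6,6): b_2=3>2, not a PF.
Total 46656; non-PF = 46656−16807 = 29849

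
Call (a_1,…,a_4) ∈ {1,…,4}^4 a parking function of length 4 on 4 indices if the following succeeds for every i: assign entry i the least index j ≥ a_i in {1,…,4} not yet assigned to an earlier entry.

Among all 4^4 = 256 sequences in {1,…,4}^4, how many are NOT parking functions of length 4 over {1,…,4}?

131

#PF = (4−4+1)·(4+1)^(4−1) = 1 · 125 = 125 (Pollak)
Check (4,4,2,2) → sorted (2,2,4,4): b_1=2>1, not a PF.
Total 256; non-PF = 256−125 = 131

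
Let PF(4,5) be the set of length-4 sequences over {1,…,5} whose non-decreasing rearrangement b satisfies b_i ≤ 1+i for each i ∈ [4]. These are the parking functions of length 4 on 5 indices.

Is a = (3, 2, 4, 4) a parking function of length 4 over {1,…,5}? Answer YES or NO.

Sorted: b = (2, 3, 4, 4).
  b_1=2 ≤ 2
  b_2=3 ≤ 3
  b_3=4 ≤ 4
  b_4=4 ≤ 5
All bounds hold ⇒ YES

YES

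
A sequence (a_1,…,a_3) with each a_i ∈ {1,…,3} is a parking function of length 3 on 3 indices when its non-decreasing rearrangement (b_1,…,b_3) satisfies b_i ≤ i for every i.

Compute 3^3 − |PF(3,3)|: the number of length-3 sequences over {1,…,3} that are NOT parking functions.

#PF = 1·4^2 = 1 · 16 = 16 (Pollak)
Example (3,3,3) → sorted (3,3,3): b_1=3>1, not a PF.
Total 27; non-PF = 27−16 = 11

11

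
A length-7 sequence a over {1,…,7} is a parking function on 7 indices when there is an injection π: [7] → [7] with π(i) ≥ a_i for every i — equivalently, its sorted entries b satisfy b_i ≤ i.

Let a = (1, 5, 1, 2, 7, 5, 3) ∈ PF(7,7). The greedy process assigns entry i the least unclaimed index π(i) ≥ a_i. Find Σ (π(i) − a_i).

4

Σπ = 7·8/2 = 28 (π permutes [7]); Σa = 1+5+1+2+7+5+3 = 24; disp = 28−24 = 4.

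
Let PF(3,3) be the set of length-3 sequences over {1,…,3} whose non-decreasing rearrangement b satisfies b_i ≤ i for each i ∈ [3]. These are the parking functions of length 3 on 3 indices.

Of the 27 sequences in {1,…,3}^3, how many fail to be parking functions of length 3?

11

#PF = 1·4^2 = 1·16 = 16
One tuple (2,3,2) → sorted (2,2,3): b_1=2>1, not a PF.
Total 27; non-PF = 27−16 = 11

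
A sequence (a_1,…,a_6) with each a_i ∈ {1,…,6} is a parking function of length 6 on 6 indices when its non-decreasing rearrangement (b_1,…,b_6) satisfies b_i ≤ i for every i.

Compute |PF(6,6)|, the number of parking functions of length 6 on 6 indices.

16807

Count = 1·7^5 = 1 · 16807 = 16807 [KW]
Check (3,3,2,5,1,1) → sorted (1,1,2,3,3,5): b_i ≤ i ∀i, a PF.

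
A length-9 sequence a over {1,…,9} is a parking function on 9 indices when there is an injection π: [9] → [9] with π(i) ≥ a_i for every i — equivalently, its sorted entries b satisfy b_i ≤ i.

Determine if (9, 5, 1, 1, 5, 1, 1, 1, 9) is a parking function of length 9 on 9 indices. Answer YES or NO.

Order a: b = (1, 1, 1, 1, 1, 5, 5, 9, 9).
  b_1=1 ≤ 1
  b_2=1 ≤ 2
  b_3=1 ≤ 3
  b_4=1 ≤ 4
  b_5=1 ≤ 5
  b_6=5 ≤ 6
  b_7=5 ≤ 7
  b_8=9 > 8
  fails at i=8 ⇒ NO

NO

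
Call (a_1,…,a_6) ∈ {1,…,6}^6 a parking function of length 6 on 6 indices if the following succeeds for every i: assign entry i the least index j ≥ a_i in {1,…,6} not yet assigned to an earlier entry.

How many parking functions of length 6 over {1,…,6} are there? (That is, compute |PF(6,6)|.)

|PF(6,6)| = (6+1−6)·(6+1)^{6−1} = 1 · 16807 = 16807 (Konheim–Weiss)
Example (1,5,4,4,2,3) → sorted (1,2,3,4,4,5): b_i ≤ i ∀i, a PF.

16807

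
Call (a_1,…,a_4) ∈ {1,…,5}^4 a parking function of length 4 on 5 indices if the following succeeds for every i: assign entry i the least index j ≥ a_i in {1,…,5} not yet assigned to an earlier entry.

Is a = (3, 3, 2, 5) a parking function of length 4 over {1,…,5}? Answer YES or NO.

YES

Order a: b = (2, 3, 3, 5).
  b_1=2 ≤ 2
  b_2=3 ≤ 3
  b_3=3 ≤ 4
  b_4=5 ≤ 5
All bounds hold ⇒ YES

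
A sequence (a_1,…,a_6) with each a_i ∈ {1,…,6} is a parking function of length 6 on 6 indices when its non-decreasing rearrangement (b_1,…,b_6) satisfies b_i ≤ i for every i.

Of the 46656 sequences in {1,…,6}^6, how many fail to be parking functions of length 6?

29849

|PF| = (6+1−6)·(6+1)^{6−1} = 1×16807 = 16807
Check (4,3,4,2,4,5) → sorted (2,3,4,4,4,5): b_1=2>1, not a PF.
6^6 − 16807 = 46656 − 16807 = 29849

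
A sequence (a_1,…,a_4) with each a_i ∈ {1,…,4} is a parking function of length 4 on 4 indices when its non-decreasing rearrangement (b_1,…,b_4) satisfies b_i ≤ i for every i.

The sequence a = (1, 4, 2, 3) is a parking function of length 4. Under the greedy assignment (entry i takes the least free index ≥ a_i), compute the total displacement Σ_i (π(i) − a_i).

Σπ = 10 ({1..4} each once); Σa = 1+4+2+3 = 10; disp = 10−10 = 0.

0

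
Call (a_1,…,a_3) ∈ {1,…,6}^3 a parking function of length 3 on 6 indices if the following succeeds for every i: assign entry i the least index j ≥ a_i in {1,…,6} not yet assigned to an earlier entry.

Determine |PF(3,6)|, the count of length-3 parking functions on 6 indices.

196

|PF| = 4·7^2 = 4×49 = 196 (Konheim–Weiss)
E.g. (3,5,6) → sorted (3,5,6): b_i ≤ 3+i ∀i, a PF.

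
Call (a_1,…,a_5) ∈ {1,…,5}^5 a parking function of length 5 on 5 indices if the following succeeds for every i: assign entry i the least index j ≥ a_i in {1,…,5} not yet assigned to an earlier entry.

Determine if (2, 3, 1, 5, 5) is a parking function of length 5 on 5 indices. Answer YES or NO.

Rearranged: b = (1, 2, 3, 5, 5).
  b_1=1 ≤ 1
  b_2=2 ≤ 2
  b_3=3 ≤ 3
  b_4=5 > 4
  fails at i=4 ⇒ NO

NO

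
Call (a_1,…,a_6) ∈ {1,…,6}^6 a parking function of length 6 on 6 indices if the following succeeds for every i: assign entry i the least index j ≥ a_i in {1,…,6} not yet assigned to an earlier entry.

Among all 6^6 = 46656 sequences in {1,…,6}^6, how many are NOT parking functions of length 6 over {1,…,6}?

29849

|PF(6,6)| = (7−6)·7^(6−1) = 1 · 16807 = 16807 (Pollak)
Check (4,6,6,4,4,3) → sorted (3,4,4,4,6,6): b_1=3>1, not a PF.
Total 46656; non-PF = 46656−16807 = 29849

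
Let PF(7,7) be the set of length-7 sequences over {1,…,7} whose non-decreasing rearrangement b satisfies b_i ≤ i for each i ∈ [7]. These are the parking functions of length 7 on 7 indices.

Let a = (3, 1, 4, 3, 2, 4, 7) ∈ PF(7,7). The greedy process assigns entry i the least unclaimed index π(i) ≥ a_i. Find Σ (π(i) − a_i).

4

Σπ = 28 ({1..7} each once); Σa = 3+1+4+3+2+4+7 = 24; disp = 28−24 = 4.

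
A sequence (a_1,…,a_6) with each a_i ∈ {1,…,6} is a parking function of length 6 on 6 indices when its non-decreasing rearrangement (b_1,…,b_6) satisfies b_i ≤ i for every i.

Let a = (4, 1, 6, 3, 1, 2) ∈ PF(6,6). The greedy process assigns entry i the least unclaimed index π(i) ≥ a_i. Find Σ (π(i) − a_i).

4

Σπ = 6·7/2 = 21 (π permutes [6]); Σa = 4+1+6+3+1+2 = 17; disp = 21−17 = 4.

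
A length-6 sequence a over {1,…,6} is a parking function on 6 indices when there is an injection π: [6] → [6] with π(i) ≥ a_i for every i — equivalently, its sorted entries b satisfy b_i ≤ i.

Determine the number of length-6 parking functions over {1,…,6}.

|PF(6,6)| = (6+1−6)·(6+1)^{6−1} = 1 · 16807 = 16807 [KW]
Example (2,1,3,2,1,2) → sorted (1,1,2,2,2,3): b_i ≤ i ∀i, a PF.

16807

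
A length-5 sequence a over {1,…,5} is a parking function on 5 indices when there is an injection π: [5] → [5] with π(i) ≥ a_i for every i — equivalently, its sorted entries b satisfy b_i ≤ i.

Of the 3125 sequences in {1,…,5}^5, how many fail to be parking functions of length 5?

1829

|PF| = (5+1−5)·(5+1)^{5−1} = 1·1296 = 1296 (Pollak)
Check (5,5,4,5,4) → sorted (4,4,5,5,5): b_1=4>1, not a PF.
So 3125 − 1296 = 1829 fail.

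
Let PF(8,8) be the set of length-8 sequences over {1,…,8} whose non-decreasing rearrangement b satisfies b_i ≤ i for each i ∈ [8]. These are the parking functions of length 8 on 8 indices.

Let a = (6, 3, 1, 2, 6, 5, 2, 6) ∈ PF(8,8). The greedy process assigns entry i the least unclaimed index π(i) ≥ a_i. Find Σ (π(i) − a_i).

5

Σπ = 36 ({1..8} each once); Σa = 6+3+1+2+6+5+2+6 = 31; disp = 36−31 = 5.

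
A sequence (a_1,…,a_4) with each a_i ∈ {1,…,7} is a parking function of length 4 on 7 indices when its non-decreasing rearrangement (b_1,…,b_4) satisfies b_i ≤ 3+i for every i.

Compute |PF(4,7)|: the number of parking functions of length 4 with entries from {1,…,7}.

2048

|PF| = 4·8^3 = 4·512 = 2048
E.g. (5,3,3,7) → sorted (3,3,5,7): b_i ≤ 3+i ∀i, a PF.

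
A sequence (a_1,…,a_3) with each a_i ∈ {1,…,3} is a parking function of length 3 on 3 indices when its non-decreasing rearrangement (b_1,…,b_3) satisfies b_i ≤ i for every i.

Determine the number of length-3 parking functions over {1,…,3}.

Count = 1·4^2 = 1×16 = 16 (Pollak)
E.g. (3,1,1) → sorted (1,1,3): b_i ≤ i ∀i, a PF.

16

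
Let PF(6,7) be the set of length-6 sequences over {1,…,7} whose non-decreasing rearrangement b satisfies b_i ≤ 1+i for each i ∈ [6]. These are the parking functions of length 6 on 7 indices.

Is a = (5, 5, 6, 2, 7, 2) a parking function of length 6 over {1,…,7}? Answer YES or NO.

Rearranged: b = (2, 2, 5, 5, 6, 7).
  b_1=2 ≤ 2
  b_2=2 ≤ 3
  b_3=5 > 4
  fails at i=3 ⇒ NO

NO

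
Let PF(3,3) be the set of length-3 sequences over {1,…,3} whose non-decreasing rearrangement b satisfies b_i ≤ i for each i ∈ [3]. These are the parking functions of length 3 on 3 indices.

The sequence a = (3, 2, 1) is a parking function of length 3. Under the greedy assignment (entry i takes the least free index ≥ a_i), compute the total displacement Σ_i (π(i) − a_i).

Σπ = 3·4/2 = 6 (π permutes [3]); Σa = 3+2+1 = 6; disp = 6−6 = 0.

0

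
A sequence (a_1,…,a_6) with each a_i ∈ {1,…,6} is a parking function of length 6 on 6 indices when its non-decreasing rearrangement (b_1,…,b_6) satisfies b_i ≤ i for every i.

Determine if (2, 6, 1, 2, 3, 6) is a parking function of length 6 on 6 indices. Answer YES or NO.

Sorted: b = (1, 2, 2, 3, 6, 6).
  b_1=1 ≤ 1
  b_2=2 ≤ 2
  b_3=2 ≤ 3
  b_4=3 ≤ 4
  b_5=6 > 5
  fails at i=5 ⇒ NO

NO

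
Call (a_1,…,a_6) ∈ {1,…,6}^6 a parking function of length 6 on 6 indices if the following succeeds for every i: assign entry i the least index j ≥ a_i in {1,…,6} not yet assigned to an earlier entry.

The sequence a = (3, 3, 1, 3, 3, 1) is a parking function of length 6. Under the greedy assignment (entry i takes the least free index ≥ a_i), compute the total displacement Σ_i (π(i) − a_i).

Σπ = 6·7/2 = 21 (π permutes [6]); Σa = 3+3+1+3+3+1 = 14; disp = 21−14 = 7.

7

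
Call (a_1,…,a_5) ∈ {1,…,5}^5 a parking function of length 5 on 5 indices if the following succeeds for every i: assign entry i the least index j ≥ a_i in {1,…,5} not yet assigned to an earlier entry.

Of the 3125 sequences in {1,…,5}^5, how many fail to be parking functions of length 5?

1829

|PF(5,5)| = (6−5)·6^(5−1) = 1·1296 = 1296
E.g. (3,5,1,5,4) → sorted (1,3,4,5,5): b_2=3>2, not a PF.
So 3125 − 1296 = 1829 fail.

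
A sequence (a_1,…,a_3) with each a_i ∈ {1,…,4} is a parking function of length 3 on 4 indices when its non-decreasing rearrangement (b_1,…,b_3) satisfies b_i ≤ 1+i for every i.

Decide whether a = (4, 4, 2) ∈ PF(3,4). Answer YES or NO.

NO

Sorted: b = (2, 4, 4).
  b_1=2 ≤ 2
  b_2=4 > 3
  fails at i=2 ⇒ NO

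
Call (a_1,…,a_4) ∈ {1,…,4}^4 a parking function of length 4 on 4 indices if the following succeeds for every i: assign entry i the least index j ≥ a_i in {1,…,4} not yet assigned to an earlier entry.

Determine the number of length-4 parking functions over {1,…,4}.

|PF(4,4)| = (4−4+1)·(4+1)^(4−1) = 1 · 125 = 125 (Pollak)
Example (1,2,3,3) → sorted (1,2,3,3): b_i ≤ i ∀i, a PF.

125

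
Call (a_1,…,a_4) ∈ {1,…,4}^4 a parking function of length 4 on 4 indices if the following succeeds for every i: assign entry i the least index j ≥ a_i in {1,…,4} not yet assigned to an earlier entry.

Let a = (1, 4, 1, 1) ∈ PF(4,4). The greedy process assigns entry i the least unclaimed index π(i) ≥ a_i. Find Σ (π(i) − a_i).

Σπ(i) = 1+…+4 = 10; Σa = 1+4+1+1 = 7; disp = 10−7 = 3.

3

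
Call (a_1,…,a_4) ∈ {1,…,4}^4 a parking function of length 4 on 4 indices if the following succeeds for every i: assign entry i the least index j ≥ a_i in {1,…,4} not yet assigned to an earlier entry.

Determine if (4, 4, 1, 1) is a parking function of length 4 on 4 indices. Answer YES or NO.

Order a: b = (1, 1, 4, 4).
  b_1=1 ≤ 1
  b_2=1 ≤ 2
  b_3=4 > 3
  fails at i=3 ⇒ NO

NO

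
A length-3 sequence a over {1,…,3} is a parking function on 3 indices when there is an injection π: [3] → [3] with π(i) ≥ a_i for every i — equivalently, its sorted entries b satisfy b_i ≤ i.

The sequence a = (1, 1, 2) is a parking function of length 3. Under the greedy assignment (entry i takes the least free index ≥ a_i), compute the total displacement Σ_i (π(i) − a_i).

2

Σπ = 3·4/2 = 6 (π permutes [3]); Σa = 1+1+2 = 4; disp = 6−4 = 2.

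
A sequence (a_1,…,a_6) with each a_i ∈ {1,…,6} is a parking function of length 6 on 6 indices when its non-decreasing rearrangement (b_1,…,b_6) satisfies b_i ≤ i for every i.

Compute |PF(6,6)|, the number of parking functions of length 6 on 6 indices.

|PF| = 1·7^5 = 1×16807 = 16807 (Pollak)
Check (3,1,4,3,2,2) → sorted (1,2,2,3,3,4): b_i ≤ i ∀i, a PF.

16807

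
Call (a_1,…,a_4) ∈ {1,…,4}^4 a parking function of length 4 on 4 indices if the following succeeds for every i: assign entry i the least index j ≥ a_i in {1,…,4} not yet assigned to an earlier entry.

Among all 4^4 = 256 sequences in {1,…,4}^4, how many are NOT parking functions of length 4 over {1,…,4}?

131

|PF| = 1·5^3 = 1·125 = 125
Example (3,4,3,4) → sorted (3,3,4,4): b_1=3>1, not a PF.
Total 256; non-PF = 256−125 = 131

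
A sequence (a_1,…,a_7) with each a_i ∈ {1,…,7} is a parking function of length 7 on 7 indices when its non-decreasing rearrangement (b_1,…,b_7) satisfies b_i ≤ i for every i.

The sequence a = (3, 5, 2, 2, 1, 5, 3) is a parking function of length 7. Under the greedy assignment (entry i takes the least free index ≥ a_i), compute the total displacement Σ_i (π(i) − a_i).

7

Σπ = 7·8/2 = 28 (π permutes [7]); Σa = 3+5+2+2+1+5+3 = 21; disp = 28−21 = 7.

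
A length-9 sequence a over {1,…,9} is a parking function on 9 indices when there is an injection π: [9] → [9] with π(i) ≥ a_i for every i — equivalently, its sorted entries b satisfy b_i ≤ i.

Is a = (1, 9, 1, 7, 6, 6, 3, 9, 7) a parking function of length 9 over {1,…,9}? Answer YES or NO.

NO

Order a: b = (1, 1, 3, 6, 6, 7, 7, 9, 9).
  b_1=1 ≤ 1
  b_2=1 ≤ 2
  b_3=3 ≤ 3
  b_4=6 > 4
  fails at i=4 ⇒ NO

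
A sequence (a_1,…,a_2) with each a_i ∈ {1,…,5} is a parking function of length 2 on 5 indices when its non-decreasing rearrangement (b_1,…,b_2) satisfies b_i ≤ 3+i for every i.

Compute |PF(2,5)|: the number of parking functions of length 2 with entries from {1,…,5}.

|PF(2,5)| = (5+1−2)·(5+1)^{2−1} = 4 · 6 = 24 [KW]
E.g. (3,5) → sorted (3,5): b_i ≤ 3+i ∀i, a PF.

24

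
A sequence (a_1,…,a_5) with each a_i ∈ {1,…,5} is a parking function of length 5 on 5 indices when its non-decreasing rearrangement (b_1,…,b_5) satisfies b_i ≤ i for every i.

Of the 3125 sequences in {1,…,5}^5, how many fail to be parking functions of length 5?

Count = 1·6^4 = 1×1296 = 1296 (Pollak)
One tuple (5,4,4,1,5) → sorted (1,4,4,5,5): b_2=4>2, not a PF.
So 3125 − 1296 = 1829 fail.

1829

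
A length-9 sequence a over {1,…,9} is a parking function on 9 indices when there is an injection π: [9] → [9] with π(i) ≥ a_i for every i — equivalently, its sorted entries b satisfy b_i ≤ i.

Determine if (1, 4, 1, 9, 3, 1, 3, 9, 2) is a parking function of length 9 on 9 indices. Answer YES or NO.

Sorted: b = (1, 1, 1, 2, 3, 3, 4, 9, 9).
  b_1=1 ≤ 1
  b_2=1 ≤ 2
  b_3=1 ≤ 3
  b_4=2 ≤ 4
  b_5=3 ≤ 5
  b_6=3 ≤ 6
  b_7=4 ≤ 7
  b_8=9 > 8
  fails at i=8 ⇒ NO

NO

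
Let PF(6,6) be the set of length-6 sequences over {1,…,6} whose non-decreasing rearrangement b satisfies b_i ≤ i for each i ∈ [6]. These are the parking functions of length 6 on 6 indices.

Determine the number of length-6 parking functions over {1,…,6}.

16807

|PF(6,6)| = (6−6+1)·(6+1)^(6−1) = 1 · 16807 = 16807 (Konheim–Weiss)
Check (1,1,3,1,1,6) → sorted (1,1,1,1,3,6): b_i ≤ i ∀i, a PF.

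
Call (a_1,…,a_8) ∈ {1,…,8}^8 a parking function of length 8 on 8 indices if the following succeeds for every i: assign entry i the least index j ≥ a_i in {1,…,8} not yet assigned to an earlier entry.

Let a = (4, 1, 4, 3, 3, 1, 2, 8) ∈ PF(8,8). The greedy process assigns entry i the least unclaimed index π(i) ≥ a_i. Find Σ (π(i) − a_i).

Σπ = 8·9/2 = 36 (π permutes [8]); Σa = 4+1+4+3+3+1+2+8 = 26; disp = 36−26 = 10.

10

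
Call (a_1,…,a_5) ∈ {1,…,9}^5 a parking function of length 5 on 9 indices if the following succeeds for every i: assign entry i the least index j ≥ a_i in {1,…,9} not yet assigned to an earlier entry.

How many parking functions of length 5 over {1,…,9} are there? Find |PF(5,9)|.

50000

|PF| = (10−5)·10^(5−1) = 5 · 10000 = 50000 (Pollak)
Example (6,1,9,5,5) → sorted (1,5,5,6,9): b_i ≤ 4+i ∀i, a PF.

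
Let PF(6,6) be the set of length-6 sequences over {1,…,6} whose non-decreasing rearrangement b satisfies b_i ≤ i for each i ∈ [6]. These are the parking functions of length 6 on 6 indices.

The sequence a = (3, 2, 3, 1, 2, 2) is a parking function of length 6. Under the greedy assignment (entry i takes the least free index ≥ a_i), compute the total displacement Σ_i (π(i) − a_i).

Σπ = 21 ({1..6} each once); Σa = 3+2+3+1+2+2 = 13; disp = 21−13 = 8.

8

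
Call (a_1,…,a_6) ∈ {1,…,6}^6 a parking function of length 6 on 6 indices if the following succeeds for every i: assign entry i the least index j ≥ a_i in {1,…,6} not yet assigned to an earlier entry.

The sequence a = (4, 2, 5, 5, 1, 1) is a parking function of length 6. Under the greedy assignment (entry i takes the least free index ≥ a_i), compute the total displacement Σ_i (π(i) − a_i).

Σπ = 6·7/2 = 21 (π permutes [6]); Σa = 4+2+5+5+1+1 = 18; disp = 21−18 = 3.

3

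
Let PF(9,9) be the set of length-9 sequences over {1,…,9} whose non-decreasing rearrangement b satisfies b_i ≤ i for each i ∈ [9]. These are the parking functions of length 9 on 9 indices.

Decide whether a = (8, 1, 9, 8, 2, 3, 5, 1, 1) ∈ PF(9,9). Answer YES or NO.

Sorted: b = (1, 1, 1, 2, 3, 5, 8, 8, 9).
  b_1=1 ≤ 1
  b_2=1 ≤ 2
  b_3=1 ≤ 3
  b_4=2 ≤ 4
  b_5=3 ≤ 5
  b_6=5 ≤ 6
  b_7=8 > 7
  fails at i=7 ⇒ NO

NO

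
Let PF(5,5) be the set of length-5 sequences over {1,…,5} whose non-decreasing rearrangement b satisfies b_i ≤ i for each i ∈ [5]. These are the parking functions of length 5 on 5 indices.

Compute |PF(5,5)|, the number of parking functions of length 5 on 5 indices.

1296

|PF| = 1·6^4 = 1 · 1296 = 1296
Example (4,2,4,1,3) → sorted (1,2,3,4,4): b_i ≤ i ∀i, a PF.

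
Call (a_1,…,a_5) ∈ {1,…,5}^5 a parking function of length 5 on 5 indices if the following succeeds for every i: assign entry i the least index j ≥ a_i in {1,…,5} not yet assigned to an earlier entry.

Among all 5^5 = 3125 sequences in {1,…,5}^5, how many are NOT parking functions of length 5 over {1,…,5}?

#PF = (5+1−5)·(5+1)^{5−1} = 1 · 1296 = 1296 (Pollak)
One tuple (5,5,4,1,4) → sorted (1,4,4,5,5): b_2=4>2, not a PF.
So 3125 − 1296 = 1829 fail.

1829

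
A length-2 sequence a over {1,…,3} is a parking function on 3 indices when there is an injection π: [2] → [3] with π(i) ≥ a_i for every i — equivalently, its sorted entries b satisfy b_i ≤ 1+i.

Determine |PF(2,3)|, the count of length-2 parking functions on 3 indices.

8

Count = 2·4^1 = 2·4 = 8 (Pollak)
Example (1,2) → sorted (1,2): b_i ≤ 1+i ∀i, a PF.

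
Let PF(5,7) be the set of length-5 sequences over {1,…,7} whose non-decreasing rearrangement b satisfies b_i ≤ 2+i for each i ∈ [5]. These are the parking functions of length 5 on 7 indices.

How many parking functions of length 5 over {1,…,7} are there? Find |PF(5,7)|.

12288

|PF(5,7)| = 3·8^4 = 3 · 4096 = 12288 (Konheim–Weiss)
Check (1,6,4,5,1) → sorted (1,1,4,5,6): b_i ≤ 2+i ∀i, a PF.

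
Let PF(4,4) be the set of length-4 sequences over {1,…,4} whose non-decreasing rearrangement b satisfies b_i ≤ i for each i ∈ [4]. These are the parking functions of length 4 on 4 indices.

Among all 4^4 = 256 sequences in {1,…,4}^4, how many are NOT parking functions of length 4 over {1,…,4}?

131

|PF(4,4)| = 1·5^3 = 1 · 125 = 125 (Pollak)
One tuple (4,1,4,4) → sorted (1,4,4,4): b_2=4>2, not a PF.
4^4 − 125 = 256 − 125 = 131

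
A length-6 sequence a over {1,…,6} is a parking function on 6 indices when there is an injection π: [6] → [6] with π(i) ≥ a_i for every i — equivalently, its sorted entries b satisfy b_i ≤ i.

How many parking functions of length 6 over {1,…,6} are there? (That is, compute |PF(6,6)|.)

16807

#PF = (6−6+1)·(6+1)^(6−1) = 1×16807 = 16807
Check (4,3,1,6,2,4) → sorted (1,2,3,4,4,6): b_i ≤ i ∀i, a PF.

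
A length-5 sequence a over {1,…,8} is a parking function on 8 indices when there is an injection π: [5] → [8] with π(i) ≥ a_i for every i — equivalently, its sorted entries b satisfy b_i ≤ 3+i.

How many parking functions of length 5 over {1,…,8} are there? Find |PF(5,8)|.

26244

#PF = (9−5)·9^(5−1) = 4 · 6561 = 26244 [KW]
One tuple (8,4,2,4,1) → sorted (1,2,4,4,8): b_i ≤ 3+i ∀i, a PF.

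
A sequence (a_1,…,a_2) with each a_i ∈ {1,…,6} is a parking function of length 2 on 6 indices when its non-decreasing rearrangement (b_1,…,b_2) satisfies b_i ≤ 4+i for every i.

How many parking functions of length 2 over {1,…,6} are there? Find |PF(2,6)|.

Count = (7−2)·7^(2−1) = 5·7 = 35 (Konheim–Weiss)
Check (4,3) → sorted (3,4): b_i ≤ 4+i ∀i, a PF.

35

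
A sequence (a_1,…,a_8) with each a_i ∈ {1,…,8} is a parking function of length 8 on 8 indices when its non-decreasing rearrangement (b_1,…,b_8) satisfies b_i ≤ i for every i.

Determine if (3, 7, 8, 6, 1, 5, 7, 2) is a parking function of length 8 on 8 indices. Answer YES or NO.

Rearranged: b = (1, 2, 3, 5, 6, 7, 7, 8).
  b_1=1 ≤ 1
  b_2=2 ≤ 2
  b_3=3 ≤ 3
  b_4=5 > 4
  fails at i=4 ⇒ NO

NO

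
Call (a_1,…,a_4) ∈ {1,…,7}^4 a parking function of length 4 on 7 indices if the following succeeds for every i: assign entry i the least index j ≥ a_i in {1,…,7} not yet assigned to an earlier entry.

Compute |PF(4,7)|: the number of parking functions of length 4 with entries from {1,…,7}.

2048

|PF(4,7)| = 4·8^3 = 4×512 = 2048
One tuple (2,2,1,6) → sorted (1,2,2,6): b_i ≤ 3+i ∀i, a PF.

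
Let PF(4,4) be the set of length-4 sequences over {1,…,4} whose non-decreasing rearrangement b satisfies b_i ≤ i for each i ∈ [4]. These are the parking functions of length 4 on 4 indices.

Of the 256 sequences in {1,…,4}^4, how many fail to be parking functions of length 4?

Count = (5−4)·5^(4−1) = 1×125 = 125 [KW]
Example (3,4,2,4) → sorted (2,3,4,4): b_1=2>1, not a PF.
4^4 − 125 = 256 − 125 = 131

131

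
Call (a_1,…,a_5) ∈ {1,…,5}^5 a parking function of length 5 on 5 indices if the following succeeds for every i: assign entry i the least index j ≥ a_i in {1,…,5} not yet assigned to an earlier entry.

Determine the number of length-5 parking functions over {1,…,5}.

1296

#PF = (6−5)·6^(5−1) = 1·1296 = 1296 (Pollak)
E.g. (3,1,5,2,4) → sorted (1,2,3,4,5): b_i ≤ i ∀i, a PF.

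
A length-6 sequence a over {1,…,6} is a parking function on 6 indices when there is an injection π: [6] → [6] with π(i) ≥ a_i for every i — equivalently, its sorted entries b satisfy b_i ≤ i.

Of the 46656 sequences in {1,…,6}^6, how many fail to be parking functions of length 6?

29849

#PF = (6+1−6)·(6+1)^{6−1} = 1 · 16807 = 16807 (Konheim–Weiss)
Example (1,6,2,6,2,3) → sorted (1,2,2,3,6,6): b_5=6>5, not a PF.
So 46656 − 16807 = 29849 fail.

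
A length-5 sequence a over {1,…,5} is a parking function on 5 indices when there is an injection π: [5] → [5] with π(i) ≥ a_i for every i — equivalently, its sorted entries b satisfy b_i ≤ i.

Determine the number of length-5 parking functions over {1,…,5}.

Count = (5+1−5)·(5+1)^{5−1} = 1·1296 = 1296 (Konheim–Weiss)
E.g. (3,5,2,1,3) → sorted (1,2,3,3,5): b_i ≤ i ∀i, a PF.

1296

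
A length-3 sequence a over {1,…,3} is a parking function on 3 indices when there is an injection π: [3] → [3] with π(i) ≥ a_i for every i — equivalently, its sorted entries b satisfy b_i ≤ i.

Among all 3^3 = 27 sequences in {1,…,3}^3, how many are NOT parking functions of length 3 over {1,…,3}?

11

#PF = (4−3)·4^(3−1) = 1·16 = 16 (Pollak)
Example (3,2,3) → sorted (2,3,3): b_1=2>1, not a PF.
Total 27; non-PF = 27−16 = 11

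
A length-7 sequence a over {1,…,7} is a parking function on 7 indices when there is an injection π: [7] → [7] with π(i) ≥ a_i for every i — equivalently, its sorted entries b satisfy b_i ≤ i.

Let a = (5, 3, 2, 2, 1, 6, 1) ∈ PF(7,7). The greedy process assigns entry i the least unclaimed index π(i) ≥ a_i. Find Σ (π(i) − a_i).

Σπ = 28 ({1..7} each once); Σa = 5+3+2+2+1+6+1 = 20; disp = 28−20 = 8.

8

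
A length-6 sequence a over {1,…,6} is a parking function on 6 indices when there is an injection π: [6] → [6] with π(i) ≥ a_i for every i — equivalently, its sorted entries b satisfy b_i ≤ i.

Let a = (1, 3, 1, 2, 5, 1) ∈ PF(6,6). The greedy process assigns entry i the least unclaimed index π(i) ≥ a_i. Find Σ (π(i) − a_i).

Σπ = 6·7/2 = 21 (π permutes [6]); Σa = 1+3+1+2+5+1 = 13; disp = 21−13 = 8.

8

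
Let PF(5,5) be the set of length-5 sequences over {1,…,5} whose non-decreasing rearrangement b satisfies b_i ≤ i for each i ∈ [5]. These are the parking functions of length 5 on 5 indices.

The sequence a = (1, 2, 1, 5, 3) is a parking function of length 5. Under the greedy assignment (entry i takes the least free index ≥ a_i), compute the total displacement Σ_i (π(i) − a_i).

3

Σπ(i) = 1+…+5 = 15; Σa = 1+2+1+5+3 = 12; disp = 15−12 = 3.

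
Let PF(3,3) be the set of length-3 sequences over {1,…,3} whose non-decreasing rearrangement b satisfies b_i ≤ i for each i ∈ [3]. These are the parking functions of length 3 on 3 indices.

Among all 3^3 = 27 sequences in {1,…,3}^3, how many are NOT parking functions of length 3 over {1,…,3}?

11

|PF| = (3+1−3)·(3+1)^{3−1} = 1×16 = 16 [KW]
One tuple (2,3,2) → sorted (2,2,3): b_1=2>1, not a PF.
Total 27; non-PF = 27−16 = 11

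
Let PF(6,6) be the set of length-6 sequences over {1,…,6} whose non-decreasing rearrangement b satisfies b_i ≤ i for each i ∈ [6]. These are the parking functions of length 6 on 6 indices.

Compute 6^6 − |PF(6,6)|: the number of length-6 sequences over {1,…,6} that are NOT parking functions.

29849

Count = (6−6+1)·(6+1)^(6−1) = 1×16807 = 16807 (Pollak)
One tuple (6,3,4,5,6,4) → sorted (3,4,4,5,6,6): b_1=3>1, not a PF.
Total 46656; non-PF = 46656−16807 = 29849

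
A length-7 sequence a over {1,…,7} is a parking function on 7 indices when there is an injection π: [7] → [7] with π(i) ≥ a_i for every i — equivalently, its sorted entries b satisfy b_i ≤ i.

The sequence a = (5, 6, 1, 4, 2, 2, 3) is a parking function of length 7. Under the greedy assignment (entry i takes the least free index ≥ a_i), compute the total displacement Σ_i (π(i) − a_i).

Σπ(i) = 1+…+7 = 28; Σa = 5+6+1+4+2+2+3 = 23; disp = 28−23 = 5.

5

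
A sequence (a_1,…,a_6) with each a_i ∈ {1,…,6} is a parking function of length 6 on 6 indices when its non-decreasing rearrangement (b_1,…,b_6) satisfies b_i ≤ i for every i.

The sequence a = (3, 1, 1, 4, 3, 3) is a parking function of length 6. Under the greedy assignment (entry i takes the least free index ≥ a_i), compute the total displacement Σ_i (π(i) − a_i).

6

Σπ = 21 ({1..6} each once); Σa = 3+1+1+4+3+3 = 15; disp = 21−15 = 6.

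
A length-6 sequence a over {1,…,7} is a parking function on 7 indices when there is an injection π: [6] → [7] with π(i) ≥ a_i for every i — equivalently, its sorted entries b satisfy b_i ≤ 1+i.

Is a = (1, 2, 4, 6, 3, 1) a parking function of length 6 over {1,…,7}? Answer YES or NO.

YES

Order a: b = (1, 1, 2, 3, 4, 6).
  b_1=1 ≤ 2
  b_2=1 ≤ 3
  b_3=2 ≤ 4
  b_4=3 ≤ 5
  b_5=4 ≤ 6
  b_6=6 ≤ 7
All bounds hold ⇒ YES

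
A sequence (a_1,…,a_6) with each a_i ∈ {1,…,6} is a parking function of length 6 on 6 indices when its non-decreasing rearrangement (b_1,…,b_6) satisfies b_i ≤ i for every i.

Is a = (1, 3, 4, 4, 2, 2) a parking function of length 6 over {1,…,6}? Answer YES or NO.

Rearranged: b = (1, 2, 2, 3, 4, 4).
  b_1=1 ≤ 1
  b_2=2 ≤ 2
  b_3=2 ≤ 3
  b_4=3 ≤ 4
  b_5=4 ≤ 5
  b_6=4 ≤ 6
All bounds hold ⇒ YES

YES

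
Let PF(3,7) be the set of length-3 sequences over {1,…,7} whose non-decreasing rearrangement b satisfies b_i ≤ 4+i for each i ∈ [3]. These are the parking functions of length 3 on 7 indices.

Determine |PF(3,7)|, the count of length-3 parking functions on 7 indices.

Count = (7+1−3)·(7+1)^{3−1} = 5×64 = 320
E.g. (6,6,1) → sorted (1,6,6): b_i ≤ 4+i ∀i, a PF.

320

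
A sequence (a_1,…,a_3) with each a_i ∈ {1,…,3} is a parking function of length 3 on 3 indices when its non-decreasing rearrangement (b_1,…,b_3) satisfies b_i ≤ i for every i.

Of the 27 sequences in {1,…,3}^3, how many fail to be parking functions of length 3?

|PF(3,3)| = (4−3)·4^(3−1) = 1 · 16 = 16
E.g. (3,3,3) → sorted (3,3,3): b_1=3>1, not a PF.
3^3 − 16 = 27 − 16 = 11

11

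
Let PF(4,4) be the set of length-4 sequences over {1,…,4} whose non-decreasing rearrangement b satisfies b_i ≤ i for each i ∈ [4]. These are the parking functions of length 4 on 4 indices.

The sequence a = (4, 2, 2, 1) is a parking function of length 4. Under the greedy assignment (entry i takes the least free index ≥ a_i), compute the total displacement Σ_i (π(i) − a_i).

Σπ = 10 ({1..4} each once); Σa = 4+2+2+1 = 9; disp = 10−9 = 1.

1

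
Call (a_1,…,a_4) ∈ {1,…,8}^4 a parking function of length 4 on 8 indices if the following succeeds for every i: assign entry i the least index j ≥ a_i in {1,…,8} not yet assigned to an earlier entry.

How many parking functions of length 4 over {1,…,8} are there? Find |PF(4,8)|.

|PF| = (8+1−4)·(8+1)^{4−1} = 5 · 729 = 3645 (Konheim–Weiss)
One tuple (1,3,7,2) → sorted (1,2,3,7): b_i ≤ 4+i ∀i, a PF.

3645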